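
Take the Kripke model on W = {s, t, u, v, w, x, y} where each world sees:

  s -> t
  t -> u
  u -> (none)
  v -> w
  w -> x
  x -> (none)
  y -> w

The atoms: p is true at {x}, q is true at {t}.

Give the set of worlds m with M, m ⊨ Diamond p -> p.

s: Diamond p is F, p is F. ✓
t: Diamond p is F, p is F. ✓
u: Diamond p is F, p is F. ✓
v: Diamond p is F, p is F. ✓
w: Diamond p is T, p is F. ✗
x: Diamond p is F, p is T. ✓
y: Diamond p is F, p is F. ✓

{s, t, u, v, x, y}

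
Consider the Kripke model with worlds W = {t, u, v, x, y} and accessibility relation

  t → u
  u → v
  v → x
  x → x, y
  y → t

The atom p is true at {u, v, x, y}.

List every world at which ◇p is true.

t: successors {u}; p there: u:T. ✓
u: successors {v}; p there: v:T. ✓
v: successors {x}; p there: x:T. ✓
x: successors {x, y}; p there: x:T, y:T. ✓
y: successors {t}; p there: t:F. ✗

{t, u, v, x}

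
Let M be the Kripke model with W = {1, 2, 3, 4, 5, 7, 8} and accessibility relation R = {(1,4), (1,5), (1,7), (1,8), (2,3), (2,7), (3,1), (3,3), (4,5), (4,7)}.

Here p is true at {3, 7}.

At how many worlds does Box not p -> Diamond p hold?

1: Box not p is F, Diamond p is T. ✓
2: Box not p is F, Diamond p is T. ✓
3: Box not p is F, Diamond p is T. ✓
4: Box not p is F, Diamond p is T. ✓
5: Box not p is T, Diamond p is F. ✗
7: Box not p is T, Diamond p is F. ✗
8: Box not p is T, Diamond p is F. ✗
Satisfying worlds: {1, 2, 3, 4}.

4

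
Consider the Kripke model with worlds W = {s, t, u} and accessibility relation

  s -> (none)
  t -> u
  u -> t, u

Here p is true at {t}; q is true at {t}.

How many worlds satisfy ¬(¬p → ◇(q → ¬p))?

s: ¬p → ◇(q → ¬p) is F. ✓
t: ¬p → ◇(q → ¬p) is T. ✗
u: ¬p → ◇(q → ¬p) is T. ✗
Satisfying worlds: {s}.

1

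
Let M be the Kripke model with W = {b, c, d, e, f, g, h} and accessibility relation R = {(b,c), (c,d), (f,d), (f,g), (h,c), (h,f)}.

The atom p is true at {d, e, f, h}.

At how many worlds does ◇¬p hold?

3

b: successors {c}; ¬p there: c:T. ✓
c: successors {d}; ¬p there: d:F. ✗
d: no successors, so ◇¬p fails. ✗
e: no successors, so ◇¬p fails. ✗
f: successors {d, g}; ¬p there: d:F, g:T. ✓
g: no successors, so ◇¬p fails. ✗
h: successors {c, f}; ¬p there: c:T, f:F. ✓
Satisfying worlds: {b, f, h}.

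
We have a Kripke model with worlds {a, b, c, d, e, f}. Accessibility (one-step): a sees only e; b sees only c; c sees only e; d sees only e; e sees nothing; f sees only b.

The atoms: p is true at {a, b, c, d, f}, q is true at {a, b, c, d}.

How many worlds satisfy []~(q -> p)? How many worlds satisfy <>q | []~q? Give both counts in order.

For []~(q -> p):
a: successors {e}; ~(q -> p) there: e:F. ✗
b: successors {c}; ~(q -> p) there: c:F. ✗
c: successors {e}; ~(q -> p) there: e:F. ✗
d: successors {e}; ~(q -> p) there: e:F. ✗
e: no successors, so []~(q -> p) holds vacuously. ✓
f: successors {b}; ~(q -> p) there: b:F. ✗
— 1 world.
For <>q | []~q:
a: <>q is F, []~q is T. ✓
b: <>q is T, []~q is F. ✓
c: <>q is F, []~q is T. ✓
d: <>q is F, []~q is T. ✓
e: <>q is F, []~q is T. ✓
f: <>q is T, []~q is F. ✓
— 6 worlds.

1 and 6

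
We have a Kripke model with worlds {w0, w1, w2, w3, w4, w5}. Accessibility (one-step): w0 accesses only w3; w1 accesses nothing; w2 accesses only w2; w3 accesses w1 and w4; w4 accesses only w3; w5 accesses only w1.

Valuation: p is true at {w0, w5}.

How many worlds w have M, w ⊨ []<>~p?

w0: successors {w3}; <>~p there: w3:T. ✓
w1: no successors, so []<>~p holds vacuously. ✓
w2: successors {w2}; <>~p there: w2:T. ✓
w3: successors {w1, w4}; <>~p there: w1:F, w4:T. ✗
w4: successors {w3}; <>~p there: w3:T. ✓
w5: successors {w1}; <>~p there: w1:F. ✗
Satisfying worlds: {w0, w1, w2, w4}.

4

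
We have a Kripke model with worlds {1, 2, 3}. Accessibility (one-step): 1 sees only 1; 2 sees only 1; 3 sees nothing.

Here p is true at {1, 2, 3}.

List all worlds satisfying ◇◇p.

{1, 2}

1: successors {1}; ◇p there: 1:T. ✓
2: successors {1}; ◇p there: 1:T. ✓
3: no successors, so ◇◇p fails. ✗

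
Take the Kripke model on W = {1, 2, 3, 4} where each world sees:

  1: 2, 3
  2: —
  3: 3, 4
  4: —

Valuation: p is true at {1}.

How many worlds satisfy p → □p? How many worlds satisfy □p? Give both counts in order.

For p → □p:
1: p is T, □p is F. ✗
2: p is F, □p is T. ✓
3: p is F, □p is F. ✓
4: p is F, □p is T. ✓
— 3 worlds.
For □p:
1: successors {2, 3}; p there: 2:F, 3:F. ✗
2: no successors, so □p holds vacuously. ✓
3: successors {3, 4}; p there: 3:F, 4:F. ✗
4: no successors, so □p holds vacuously. ✓
— 2 worlds.

3 and 2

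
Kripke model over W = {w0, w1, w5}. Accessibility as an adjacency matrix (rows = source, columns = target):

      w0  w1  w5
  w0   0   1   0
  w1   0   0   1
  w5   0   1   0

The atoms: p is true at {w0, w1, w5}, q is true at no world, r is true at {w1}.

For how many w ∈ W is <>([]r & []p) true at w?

w0: successors {w1}; []r & []p there: w1:F. ✗
w1: successors {w5}; []r & []p there: w5:T. ✓
w5: successors {w1}; []r & []p there: w1:F. ✗
Satisfying worlds: {w1}.

1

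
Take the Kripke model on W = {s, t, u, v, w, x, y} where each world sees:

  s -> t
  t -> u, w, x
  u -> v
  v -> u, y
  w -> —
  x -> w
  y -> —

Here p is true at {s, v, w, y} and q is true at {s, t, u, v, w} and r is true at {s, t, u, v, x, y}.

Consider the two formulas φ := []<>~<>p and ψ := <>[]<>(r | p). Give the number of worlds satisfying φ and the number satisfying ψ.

4 and 3

For []<>~<>p:
s: successors {t}; <>~<>p there: t:T. ✓
t: successors {u, w, x}; <>~<>p there: u:F, w:F, x:T. ✗
u: successors {v}; <>~<>p there: v:T. ✓
v: successors {u, y}; <>~<>p there: u:F, y:F. ✗
w: no successors, so []<>~<>p holds vacuously. ✓
x: successors {w}; <>~<>p there: w:F. ✗
y: no successors, so []<>~<>p holds vacuously. ✓
— 4 worlds.
For <>[]<>(r | p):
s: successors {t}; []<>(r | p) there: t:F. ✗
t: successors {u, w, x}; []<>(r | p) there: u:T, w:T, x:F. ✓
u: successors {v}; []<>(r | p) there: v:F. ✗
v: successors {u, y}; []<>(r | p) there: u:T, y:T. ✓
w: no successors, so <>[]<>(r | p) fails. ✗
x: successors {w}; []<>(r | p) there: w:T. ✓
y: no successors, so <>[]<>(r | p) fails. ✗
— 3 worlds.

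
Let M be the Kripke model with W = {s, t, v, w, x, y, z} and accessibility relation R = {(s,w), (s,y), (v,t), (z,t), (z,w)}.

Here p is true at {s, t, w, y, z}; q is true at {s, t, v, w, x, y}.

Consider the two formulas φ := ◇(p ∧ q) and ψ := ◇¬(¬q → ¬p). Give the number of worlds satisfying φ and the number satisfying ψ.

For ◇(p ∧ q):
s: successors {w, y}; p ∧ q there: w:T, y:T. ✓
t: no successors, so ◇(p ∧ q) fails. ✗
v: successors {t}; p ∧ q there: t:T. ✓
w: no successors, so ◇(p ∧ q) fails. ✗
x: no successors, so ◇(p ∧ q) fails. ✗
y: no successors, so ◇(p ∧ q) fails. ✗
z: successors {t, w}; p ∧ q there: t:T, w:T. ✓
— 3 worlds.
For ◇¬(¬q → ¬p):
s: successors {w, y}; ¬(¬q → ¬p) there: w:F, y:F. ✗
t: no successors, so ◇¬(¬q → ¬p) fails. ✗
v: successors {t}; ¬(¬q → ¬p) there: t:F. ✗
w: no successors, so ◇¬(¬q → ¬p) fails. ✗
x: no successors, so ◇¬(¬q → ¬p) fails. ✗
y: no successors, so ◇¬(¬q → ¬p) fails. ✗
z: successors {t, w}; ¬(¬q → ¬p) there: t:F, w:F. ✗
— 0 worlds.

3 and 0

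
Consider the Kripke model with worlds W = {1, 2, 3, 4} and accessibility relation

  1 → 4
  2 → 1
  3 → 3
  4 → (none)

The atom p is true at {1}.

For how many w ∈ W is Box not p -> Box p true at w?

2

1: Box not p is T, Box p is F. ✗
2: Box not p is F, Box p is T. ✓
3: Box not p is T, Box p is F. ✗
4: Box not p is T, Box p is T. ✓
Satisfying worlds: {2, 4}.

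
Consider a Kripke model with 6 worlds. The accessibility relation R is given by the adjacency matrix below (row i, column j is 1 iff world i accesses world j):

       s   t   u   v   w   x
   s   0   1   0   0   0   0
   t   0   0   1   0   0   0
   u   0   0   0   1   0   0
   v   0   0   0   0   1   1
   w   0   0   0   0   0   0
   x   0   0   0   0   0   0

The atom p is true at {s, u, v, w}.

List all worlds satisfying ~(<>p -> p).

{t}

s: <>p -> p is T. ✗
t: <>p -> p is F. ✓
u: <>p -> p is T. ✗
v: <>p -> p is T. ✗
w: <>p -> p is T. ✗
x: <>p -> p is T. ✗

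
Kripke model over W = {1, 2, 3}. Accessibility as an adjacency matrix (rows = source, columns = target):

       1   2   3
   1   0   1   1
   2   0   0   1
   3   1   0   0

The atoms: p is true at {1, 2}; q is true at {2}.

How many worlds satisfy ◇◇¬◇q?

1: successors {2, 3}; ◇¬◇q there: 2:T, 3:F. ✓
2: successors {3}; ◇¬◇q there: 3:F. ✗
3: successors {1}; ◇¬◇q there: 1:T. ✓
Satisfying worlds: {1, 3}.

2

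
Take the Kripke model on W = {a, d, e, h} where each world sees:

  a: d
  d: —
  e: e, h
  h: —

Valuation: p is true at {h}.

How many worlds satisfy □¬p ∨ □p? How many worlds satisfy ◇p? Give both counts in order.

3 and 1

For □¬p ∨ □p:
a: □¬p is T, □p is F. ✓
d: □¬p is T, □p is T. ✓
e: □¬p is F, □p is F. ✗
h: □¬p is T, □p is T. ✓
— 3 worlds.
For ◇p:
a: successors {d}; p there: d:F. ✗
d: no successors, so ◇p fails. ✗
e: successors {e, h}; p there: e:F, h:T. ✓
h: no successors, so ◇p fails. ✗
— 1 world.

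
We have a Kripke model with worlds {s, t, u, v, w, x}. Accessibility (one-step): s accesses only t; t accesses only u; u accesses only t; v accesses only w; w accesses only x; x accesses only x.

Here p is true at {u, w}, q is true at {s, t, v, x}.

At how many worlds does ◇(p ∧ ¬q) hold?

2

s: successors {t}; p ∧ ¬q there: t:F. ✗
t: successors {u}; p ∧ ¬q there: u:T. ✓
u: successors {t}; p ∧ ¬q there: t:F. ✗
v: successors {w}; p ∧ ¬q there: w:T. ✓
w: successors {x}; p ∧ ¬q there: x:F. ✗
x: successors {x}; p ∧ ¬q there: x:F. ✗
Satisfying worlds: {t, v}.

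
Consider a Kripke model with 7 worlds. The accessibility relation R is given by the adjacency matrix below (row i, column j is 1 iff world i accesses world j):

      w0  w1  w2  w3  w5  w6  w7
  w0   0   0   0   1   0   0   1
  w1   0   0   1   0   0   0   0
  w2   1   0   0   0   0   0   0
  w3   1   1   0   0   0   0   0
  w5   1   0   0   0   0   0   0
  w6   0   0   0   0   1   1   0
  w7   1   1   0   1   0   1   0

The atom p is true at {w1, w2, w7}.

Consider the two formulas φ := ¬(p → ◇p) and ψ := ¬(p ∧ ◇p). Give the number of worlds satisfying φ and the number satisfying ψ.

For ¬(p → ◇p):
w0: p → ◇p is T. ✗
w1: p → ◇p is T. ✗
w2: p → ◇p is F. ✓
w3: p → ◇p is T. ✗
w5: p → ◇p is T. ✗
w6: p → ◇p is T. ✗
w7: p → ◇p is T. ✗
— 1 world.
For ¬(p ∧ ◇p):
w0: p ∧ ◇p is F. ✓
w1: p ∧ ◇p is T. ✗
w2: p ∧ ◇p is F. ✓
w3: p ∧ ◇p is F. ✓
w5: p ∧ ◇p is F. ✓
w6: p ∧ ◇p is F. ✓
w7: p ∧ ◇p is T. ✗
— 5 worlds.

1 and 5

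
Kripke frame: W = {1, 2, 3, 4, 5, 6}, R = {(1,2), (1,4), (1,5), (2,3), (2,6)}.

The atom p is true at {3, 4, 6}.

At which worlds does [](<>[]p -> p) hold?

1: successors {2, 4, 5}; <>[]p -> p there: 2:F, 4:T, 5:T. ✗
2: successors {3, 6}; <>[]p -> p there: 3:T, 6:T. ✓
3: no successors, so [](<>[]p -> p) holds vacuously. ✓
4: no successors, so [](<>[]p -> p) holds vacuously. ✓
5: no successors, so [](<>[]p -> p) holds vacuously. ✓
6: no successors, so [](<>[]p -> p) holds vacuously. ✓

{2, 3, 4, 5, 6}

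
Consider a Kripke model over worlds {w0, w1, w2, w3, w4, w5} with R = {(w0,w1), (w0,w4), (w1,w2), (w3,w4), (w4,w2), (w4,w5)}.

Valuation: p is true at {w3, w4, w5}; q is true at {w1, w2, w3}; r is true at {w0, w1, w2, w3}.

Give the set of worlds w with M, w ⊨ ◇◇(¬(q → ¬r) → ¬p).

{w0, w3}

w0: successors {w1, w4}; ◇(¬(q → ¬r) → ¬p) there: w1:T, w4:T. ✓
w1: successors {w2}; ◇(¬(q → ¬r) → ¬p) there: w2:F. ✗
w2: no successors, so ◇◇(¬(q → ¬r) → ¬p) fails. ✗
w3: successors {w4}; ◇(¬(q → ¬r) → ¬p) there: w4:T. ✓
w4: successors {w2, w5}; ◇(¬(q → ¬r) → ¬p) there: w2:F, w5:F. ✗
w5: no successors, so ◇◇(¬(q → ¬r) → ¬p) fails. ✗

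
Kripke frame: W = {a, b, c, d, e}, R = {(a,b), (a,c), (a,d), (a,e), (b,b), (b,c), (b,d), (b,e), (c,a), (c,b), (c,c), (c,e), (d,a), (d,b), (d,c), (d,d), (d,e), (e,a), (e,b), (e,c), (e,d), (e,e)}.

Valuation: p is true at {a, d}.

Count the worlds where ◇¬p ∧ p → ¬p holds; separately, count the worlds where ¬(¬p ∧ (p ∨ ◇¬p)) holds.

For ◇¬p ∧ p → ¬p:
a: ◇¬p ∧ p is T, ¬p is F. ✗
b: ◇¬p ∧ p is F, ¬p is T. ✓
c: ◇¬p ∧ p is F, ¬p is T. ✓
d: ◇¬p ∧ p is T, ¬p is F. ✗
e: ◇¬p ∧ p is F, ¬p is T. ✓
— 3 worlds.
For ¬(¬p ∧ (p ∨ ◇¬p)):
a: ¬p ∧ (p ∨ ◇¬p) is F. ✓
b: ¬p ∧ (p ∨ ◇¬p) is T. ✗
c: ¬p ∧ (p ∨ ◇¬p) is T. ✗
d: ¬p ∧ (p ∨ ◇¬p) is F. ✓
e: ¬p ∧ (p ∨ ◇¬p) is T. ✗
— 2 worlds.

3 and 2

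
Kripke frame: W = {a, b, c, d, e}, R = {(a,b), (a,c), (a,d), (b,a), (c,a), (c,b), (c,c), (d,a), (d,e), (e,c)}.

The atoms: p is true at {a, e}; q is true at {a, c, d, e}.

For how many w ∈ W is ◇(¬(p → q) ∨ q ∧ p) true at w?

a: successors {b, c, d}; ¬(p → q) ∨ q ∧ p there: b:F, c:F, d:F. ✗
b: successors {a}; ¬(p → q) ∨ q ∧ p there: a:T. ✓
c: successors {a, b, c}; ¬(p → q) ∨ q ∧ p there: a:T, b:F, c:F. ✓
d: successors {a, e}; ¬(p → q) ∨ q ∧ p there: a:T, e:T. ✓
e: successors {c}; ¬(p → q) ∨ q ∧ p there: c:F. ✗
Satisfying worlds: {b, c, d}.

3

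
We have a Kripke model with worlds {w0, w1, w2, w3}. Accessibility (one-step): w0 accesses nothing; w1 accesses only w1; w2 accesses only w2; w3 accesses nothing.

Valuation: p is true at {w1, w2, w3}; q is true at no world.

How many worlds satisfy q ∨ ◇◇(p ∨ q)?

2

w0: q is F, ◇◇(p ∨ q) is F. ✗
w1: q is F, ◇◇(p ∨ q) is T. ✓
w2: q is F, ◇◇(p ∨ q) is T. ✓
w3: q is F, ◇◇(p ∨ q) is F. ✗
Satisfying worlds: {w1, w2}.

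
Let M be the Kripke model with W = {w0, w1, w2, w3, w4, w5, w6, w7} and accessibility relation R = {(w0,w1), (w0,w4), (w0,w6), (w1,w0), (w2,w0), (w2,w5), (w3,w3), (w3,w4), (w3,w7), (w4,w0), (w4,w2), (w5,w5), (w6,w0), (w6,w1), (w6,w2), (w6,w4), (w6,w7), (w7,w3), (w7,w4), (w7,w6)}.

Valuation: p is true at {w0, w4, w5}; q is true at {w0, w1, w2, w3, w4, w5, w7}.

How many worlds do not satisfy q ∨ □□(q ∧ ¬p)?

w0: q is T, □□(q ∧ ¬p) is F. ✓
w1: q is T, □□(q ∧ ¬p) is F. ✓
w2: q is T, □□(q ∧ ¬p) is F. ✓
w3: q is T, □□(q ∧ ¬p) is F. ✓
w4: q is T, □□(q ∧ ¬p) is F. ✓
w5: q is T, □□(q ∧ ¬p) is F. ✓
w6: q is F, □□(q ∧ ¬p) is F. ✗
w7: q is T, □□(q ∧ ¬p) is F. ✓
Satisfying worlds: {w0, w1, w2, w3, w4, w5, w7}.
So q ∨ □□(q ∧ ¬p) fails at the other 1 world.

1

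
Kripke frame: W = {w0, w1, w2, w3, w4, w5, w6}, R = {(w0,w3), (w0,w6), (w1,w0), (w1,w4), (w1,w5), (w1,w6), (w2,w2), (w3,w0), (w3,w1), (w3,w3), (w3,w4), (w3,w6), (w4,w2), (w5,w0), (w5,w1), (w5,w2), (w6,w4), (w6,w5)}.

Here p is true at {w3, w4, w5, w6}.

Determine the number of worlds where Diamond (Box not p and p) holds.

3

w0: successors {w3, w6}; Box not p and p there: w3:F, w6:F. ✗
w1: successors {w0, w4, w5, w6}; Box not p and p there: w0:F, w4:T, w5:T, w6:F. ✓
w2: successors {w2}; Box not p and p there: w2:F. ✗
w3: successors {w0, w1, w3, w4, w6}; Box not p and p there: w0:F, w1:F, w3:F, w4:T, w6:F. ✓
w4: successors {w2}; Box not p and p there: w2:F. ✗
w5: successors {w0, w1, w2}; Box not p and p there: w0:F, w1:F, w2:F. ✗
w6: successors {w4, w5}; Box not p and p there: w4:T, w5:T. ✓
Satisfying worlds: {w1, w3, w6}.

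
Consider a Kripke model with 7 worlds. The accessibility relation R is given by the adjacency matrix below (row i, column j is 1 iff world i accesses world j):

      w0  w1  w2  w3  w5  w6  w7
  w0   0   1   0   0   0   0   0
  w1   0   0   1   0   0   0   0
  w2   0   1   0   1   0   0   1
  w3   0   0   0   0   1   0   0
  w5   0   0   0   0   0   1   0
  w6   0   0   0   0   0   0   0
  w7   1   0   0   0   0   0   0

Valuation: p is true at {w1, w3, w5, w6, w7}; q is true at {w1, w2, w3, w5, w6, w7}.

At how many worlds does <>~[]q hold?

w0: successors {w1}; ~[]q there: w1:F. ✗
w1: successors {w2}; ~[]q there: w2:F. ✗
w2: successors {w1, w3, w7}; ~[]q there: w1:F, w3:F, w7:T. ✓
w3: successors {w5}; ~[]q there: w5:F. ✗
w5: successors {w6}; ~[]q there: w6:F. ✗
w6: no successors, so <>~[]q fails. ✗
w7: successors {w0}; ~[]q there: w0:F. ✗
Satisfying worlds: {w2}.

1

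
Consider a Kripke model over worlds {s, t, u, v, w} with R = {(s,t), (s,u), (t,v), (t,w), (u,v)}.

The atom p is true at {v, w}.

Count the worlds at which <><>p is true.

1

s: successors {t, u}; <>p there: t:T, u:T. ✓
t: successors {v, w}; <>p there: v:F, w:F. ✗
u: successors {v}; <>p there: v:F. ✗
v: no successors, so <><>p fails. ✗
w: no successors, so <><>p fails. ✗
Satisfying worlds: {s}.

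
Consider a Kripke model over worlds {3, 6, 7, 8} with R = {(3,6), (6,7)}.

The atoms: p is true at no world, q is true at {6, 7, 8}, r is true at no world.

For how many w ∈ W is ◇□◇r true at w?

1

3: successors {6}; □◇r there: 6:F. ✗
6: successors {7}; □◇r there: 7:T. ✓
7: no successors, so ◇□◇r fails. ✗
8: no successors, so ◇□◇r fails. ✗
Satisfying worlds: {6}.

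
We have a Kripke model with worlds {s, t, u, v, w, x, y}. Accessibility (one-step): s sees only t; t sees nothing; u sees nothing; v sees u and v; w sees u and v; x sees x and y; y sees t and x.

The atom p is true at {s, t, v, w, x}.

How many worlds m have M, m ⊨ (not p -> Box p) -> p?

s: not p -> Box p is T, p is T. ✓
t: not p -> Box p is T, p is T. ✓
u: not p -> Box p is T, p is F. ✗
v: not p -> Box p is T, p is T. ✓
w: not p -> Box p is T, p is T. ✓
x: not p -> Box p is T, p is T. ✓
y: not p -> Box p is T, p is F. ✗
Satisfying worlds: {s, t, v, w, x}.

5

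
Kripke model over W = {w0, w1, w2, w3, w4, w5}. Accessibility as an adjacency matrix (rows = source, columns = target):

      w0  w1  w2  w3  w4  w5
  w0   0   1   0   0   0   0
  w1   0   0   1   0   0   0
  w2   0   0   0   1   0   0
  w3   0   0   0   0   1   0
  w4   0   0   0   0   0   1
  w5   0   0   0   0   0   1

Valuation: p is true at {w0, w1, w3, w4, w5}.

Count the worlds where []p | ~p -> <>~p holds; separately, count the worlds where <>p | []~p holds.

1 and 6

For []p | ~p -> <>~p:
w0: []p | ~p is T, <>~p is F. ✗
w1: []p | ~p is F, <>~p is T. ✓
w2: []p | ~p is T, <>~p is F. ✗
w3: []p | ~p is T, <>~p is F. ✗
w4: []p | ~p is T, <>~p is F. ✗
w5: []p | ~p is T, <>~p is F. ✗
— 1 world.
For <>p | []~p:
w0: <>p is T, []~p is F. ✓
w1: <>p is F, []~p is T. ✓
w2: <>p is T, []~p is F. ✓
w3: <>p is T, []~p is F. ✓
w4: <>p is T, []~p is F. ✓
w5: <>p is T, []~p is F. ✓
— 6 worlds.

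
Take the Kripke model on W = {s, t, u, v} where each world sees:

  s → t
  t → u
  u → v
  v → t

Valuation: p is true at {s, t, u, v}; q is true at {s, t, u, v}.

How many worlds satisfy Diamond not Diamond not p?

4

s: successors {t}; not Diamond not p there: t:T. ✓
t: successors {u}; not Diamond not p there: u:T. ✓
u: successors {v}; not Diamond not p there: v:T. ✓
v: successors {t}; not Diamond not p there: t:T. ✓
Satisfying worlds: {s, t, u, v}.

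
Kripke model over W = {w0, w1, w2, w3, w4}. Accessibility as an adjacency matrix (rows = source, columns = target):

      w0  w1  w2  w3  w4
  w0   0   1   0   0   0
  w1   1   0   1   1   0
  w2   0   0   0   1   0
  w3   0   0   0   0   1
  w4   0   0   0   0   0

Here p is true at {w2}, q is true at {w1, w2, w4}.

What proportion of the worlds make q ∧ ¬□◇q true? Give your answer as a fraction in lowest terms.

w0: q is F, ¬□◇q is F. ✗
w1: q is T, ¬□◇q is T. ✓
w2: q is T, ¬□◇q is F. ✗
w3: q is F, ¬□◇q is T. ✗
w4: q is T, ¬□◇q is F. ✗
That's 1 of 5 worlds, so 1/5.

1/5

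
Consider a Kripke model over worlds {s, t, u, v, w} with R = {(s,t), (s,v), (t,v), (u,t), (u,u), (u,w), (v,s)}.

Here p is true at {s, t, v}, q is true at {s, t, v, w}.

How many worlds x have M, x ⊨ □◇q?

4

s: successors {t, v}; ◇q there: t:T, v:T. ✓
t: successors {v}; ◇q there: v:T. ✓
u: successors {t, u, w}; ◇q there: t:T, u:T, w:F. ✗
v: successors {s}; ◇q there: s:T. ✓
w: no successors, so □◇q holds vacuously. ✓
Satisfying worlds: {s, t, v, w}.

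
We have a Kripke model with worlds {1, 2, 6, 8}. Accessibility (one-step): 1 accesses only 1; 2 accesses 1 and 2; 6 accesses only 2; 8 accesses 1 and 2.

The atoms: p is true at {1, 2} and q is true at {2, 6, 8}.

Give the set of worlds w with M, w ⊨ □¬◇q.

1: successors {1}; ¬◇q there: 1:T. ✓
2: successors {1, 2}; ¬◇q there: 1:T, 2:F. ✗
6: successors {2}; ¬◇q there: 2:F. ✗
8: successors {1, 2}; ¬◇q there: 1:T, 2:F. ✗

{1}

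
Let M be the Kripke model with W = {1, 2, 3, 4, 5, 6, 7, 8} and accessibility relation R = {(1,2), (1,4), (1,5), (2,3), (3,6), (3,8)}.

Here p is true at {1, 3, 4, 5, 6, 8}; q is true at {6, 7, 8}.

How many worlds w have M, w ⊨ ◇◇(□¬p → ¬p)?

1: successors {2, 4, 5}; ◇(□¬p → ¬p) there: 2:T, 4:F, 5:F. ✓
2: successors {3}; ◇(□¬p → ¬p) there: 3:F. ✗
3: successors {6, 8}; ◇(□¬p → ¬p) there: 6:F, 8:F. ✗
4: no successors, so ◇◇(□¬p → ¬p) fails. ✗
5: no successors, so ◇◇(□¬p → ¬p) fails. ✗
6: no successors, so ◇◇(□¬p → ¬p) fails. ✗
7: no successors, so ◇◇(□¬p → ¬p) fails. ✗
8: no successors, so ◇◇(□¬p → ¬p) fails. ✗
Satisfying worlds: {1}.

1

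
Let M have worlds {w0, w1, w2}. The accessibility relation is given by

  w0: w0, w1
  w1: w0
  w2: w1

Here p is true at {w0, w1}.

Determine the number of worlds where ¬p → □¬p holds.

w0: ¬p is F, □¬p is F. ✓
w1: ¬p is F, □¬p is F. ✓
w2: ¬p is T, □¬p is F. ✗
Satisfying worlds: {w0, w1}.

2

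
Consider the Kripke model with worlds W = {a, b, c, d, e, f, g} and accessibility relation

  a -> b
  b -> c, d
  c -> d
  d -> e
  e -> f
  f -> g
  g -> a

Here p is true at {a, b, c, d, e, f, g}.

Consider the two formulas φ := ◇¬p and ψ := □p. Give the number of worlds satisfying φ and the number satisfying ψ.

For ◇¬p:
a: successors {b}; ¬p there: b:F. ✗
b: successors {c, d}; ¬p there: c:F, d:F. ✗
c: successors {d}; ¬p there: d:F. ✗
d: successors {e}; ¬p there: e:F. ✗
e: successors {f}; ¬p there: f:F. ✗
f: successors {g}; ¬p there: g:F. ✗
g: successors {a}; ¬p there: a:F. ✗
— 0 worlds.
For □p:
a: successors {b}; p there: b:T. ✓
b: successors {c, d}; p there: c:T, d:T. ✓
c: successors {d}; p there: d:T. ✓
d: successors {e}; p there: e:T. ✓
e: successors {f}; p there: f:T. ✓
f: successors {g}; p there: g:T. ✓
g: successors {a}; p there: a:T. ✓
— 7 worlds.

0 and 7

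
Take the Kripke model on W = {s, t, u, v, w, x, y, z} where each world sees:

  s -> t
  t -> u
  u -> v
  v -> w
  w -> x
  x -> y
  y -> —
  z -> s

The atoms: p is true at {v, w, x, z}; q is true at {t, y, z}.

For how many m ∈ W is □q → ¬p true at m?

s: □q is T, ¬p is T. ✓
t: □q is F, ¬p is T. ✓
u: □q is F, ¬p is T. ✓
v: □q is F, ¬p is F. ✓
w: □q is F, ¬p is F. ✓
x: □q is T, ¬p is F. ✗
y: □q is T, ¬p is T. ✓
z: □q is F, ¬p is F. ✓
Satisfying worlds: {s, t, u, v, w, y, z}.

7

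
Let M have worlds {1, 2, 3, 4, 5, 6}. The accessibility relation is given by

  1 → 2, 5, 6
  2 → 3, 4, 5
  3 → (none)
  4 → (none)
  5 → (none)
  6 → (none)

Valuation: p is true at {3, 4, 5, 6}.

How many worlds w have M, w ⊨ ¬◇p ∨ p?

1: ¬◇p is F, p is F. ✗
2: ¬◇p is F, p is F. ✗
3: ¬◇p is T, p is T. ✓
4: ¬◇p is T, p is T. ✓
5: ¬◇p is T, p is T. ✓
6: ¬◇p is T, p is T. ✓
Satisfying worlds: {3, 4, 5, 6}.

4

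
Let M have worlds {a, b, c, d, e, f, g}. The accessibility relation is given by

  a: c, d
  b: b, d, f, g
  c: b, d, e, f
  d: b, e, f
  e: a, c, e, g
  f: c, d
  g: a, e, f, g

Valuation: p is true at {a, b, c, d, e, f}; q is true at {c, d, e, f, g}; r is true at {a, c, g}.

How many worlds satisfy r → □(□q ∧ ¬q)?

4

a: r is T, □(□q ∧ ¬q) is F. ✗
b: r is F, □(□q ∧ ¬q) is F. ✓
c: r is T, □(□q ∧ ¬q) is F. ✗
d: r is F, □(□q ∧ ¬q) is F. ✓
e: r is F, □(□q ∧ ¬q) is F. ✓
f: r is F, □(□q ∧ ¬q) is F. ✓
g: r is T, □(□q ∧ ¬q) is F. ✗
Satisfying worlds: {b, d, e, f}.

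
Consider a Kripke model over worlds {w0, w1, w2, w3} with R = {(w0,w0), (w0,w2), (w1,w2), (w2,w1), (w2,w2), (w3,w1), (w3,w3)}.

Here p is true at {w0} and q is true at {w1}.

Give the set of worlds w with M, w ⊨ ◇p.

w0: successors {w0, w2}; p there: w0:T, w2:F. ✓
w1: successors {w2}; p there: w2:F. ✗
w2: successors {w1, w2}; p there: w1:F, w2:F. ✗
w3: successors {w1, w3}; p there: w1:F, w3:F. ✗

{w0}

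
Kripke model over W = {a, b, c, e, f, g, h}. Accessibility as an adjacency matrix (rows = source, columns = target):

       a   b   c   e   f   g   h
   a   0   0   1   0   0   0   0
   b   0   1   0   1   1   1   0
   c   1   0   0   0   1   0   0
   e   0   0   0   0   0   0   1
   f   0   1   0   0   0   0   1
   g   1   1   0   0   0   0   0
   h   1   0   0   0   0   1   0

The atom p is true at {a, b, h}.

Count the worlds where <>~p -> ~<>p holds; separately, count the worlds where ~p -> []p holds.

4 and 6

For <>~p -> ~<>p:
a: <>~p is T, ~<>p is T. ✓
b: <>~p is T, ~<>p is F. ✗
c: <>~p is T, ~<>p is F. ✗
e: <>~p is F, ~<>p is F. ✓
f: <>~p is F, ~<>p is F. ✓
g: <>~p is F, ~<>p is F. ✓
h: <>~p is T, ~<>p is F. ✗
— 4 worlds.
For ~p -> []p:
a: ~p is F, []p is F. ✓
b: ~p is F, []p is F. ✓
c: ~p is T, []p is F. ✗
e: ~p is T, []p is T. ✓
f: ~p is T, []p is T. ✓
g: ~p is T, []p is T. ✓
h: ~p is F, []p is F. ✓
— 6 worlds.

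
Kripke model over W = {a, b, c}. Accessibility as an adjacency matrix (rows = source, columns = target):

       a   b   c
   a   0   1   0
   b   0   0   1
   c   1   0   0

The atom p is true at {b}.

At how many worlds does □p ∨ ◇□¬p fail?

1

a: □p is T, ◇□¬p is T. ✓
b: □p is F, ◇□¬p is T. ✓
c: □p is F, ◇□¬p is F. ✗
Satisfying worlds: {a, b}.
So □p ∨ ◇□¬p fails at the other 1 world.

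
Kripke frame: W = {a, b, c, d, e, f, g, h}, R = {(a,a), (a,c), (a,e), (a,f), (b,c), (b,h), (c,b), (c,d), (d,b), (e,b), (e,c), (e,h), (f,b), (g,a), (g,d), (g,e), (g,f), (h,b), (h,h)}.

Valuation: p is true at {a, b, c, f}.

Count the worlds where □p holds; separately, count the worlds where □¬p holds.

2 and 0

For □p:
a: successors {a, c, e, f}; p there: a:T, c:T, e:F, f:T. ✗
b: successors {c, h}; p there: c:T, h:F. ✗
c: successors {b, d}; p there: b:T, d:F. ✗
d: successors {b}; p there: b:T. ✓
e: successors {b, c, h}; p there: b:T, c:T, h:F. ✗
f: successors {b}; p there: b:T. ✓
g: successors {a, d, e, f}; p there: a:T, d:F, e:F, f:T. ✗
h: successors {b, h}; p there: b:T, h:F. ✗
— 2 worlds.
For □¬p:
a: successors {a, c, e, f}; ¬p there: a:F, c:F, e:T, f:F. ✗
b: successors {c, h}; ¬p there: c:F, h:T. ✗
c: successors {b, d}; ¬p there: b:F, d:T. ✗
d: successors {b}; ¬p there: b:F. ✗
e: successors {b, c, h}; ¬p there: b:F, c:F, h:T. ✗
f: successors {b}; ¬p there: b:F. ✗
g: successors {a, d, e, f}; ¬p there: a:F, d:T, e:T, f:F. ✗
h: successors {b, h}; ¬p there: b:F, h:T. ✗
— 0 worlds.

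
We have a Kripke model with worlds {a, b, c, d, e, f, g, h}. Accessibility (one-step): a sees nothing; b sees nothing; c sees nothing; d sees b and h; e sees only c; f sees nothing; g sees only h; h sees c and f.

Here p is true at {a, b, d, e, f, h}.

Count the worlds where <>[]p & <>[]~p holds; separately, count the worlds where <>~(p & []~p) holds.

For <>[]p & <>[]~p:
a: <>[]p is F, <>[]~p is F. ✗
b: <>[]p is F, <>[]~p is F. ✗
c: <>[]p is F, <>[]~p is F. ✗
d: <>[]p is T, <>[]~p is T. ✓
e: <>[]p is T, <>[]~p is T. ✓
f: <>[]p is F, <>[]~p is F. ✗
g: <>[]p is F, <>[]~p is F. ✗
h: <>[]p is T, <>[]~p is T. ✓
— 3 worlds.
For <>~(p & []~p):
a: no successors, so <>~(p & []~p) fails. ✗
b: no successors, so <>~(p & []~p) fails. ✗
c: no successors, so <>~(p & []~p) fails. ✗
d: successors {b, h}; ~(p & []~p) there: b:F, h:T. ✓
e: successors {c}; ~(p & []~p) there: c:T. ✓
f: no successors, so <>~(p & []~p) fails. ✗
g: successors {h}; ~(p & []~p) there: h:T. ✓
h: successors {c, f}; ~(p & []~p) there: c:T, f:F. ✓
— 4 worlds.

3 and 4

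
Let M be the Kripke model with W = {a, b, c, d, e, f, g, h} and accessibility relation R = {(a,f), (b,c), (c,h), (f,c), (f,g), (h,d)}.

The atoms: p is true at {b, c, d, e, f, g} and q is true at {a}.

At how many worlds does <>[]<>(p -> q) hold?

2

a: successors {f}; []<>(p -> q) there: f:F. ✗
b: successors {c}; []<>(p -> q) there: c:F. ✗
c: successors {h}; []<>(p -> q) there: h:F. ✗
d: no successors, so <>[]<>(p -> q) fails. ✗
e: no successors, so <>[]<>(p -> q) fails. ✗
f: successors {c, g}; []<>(p -> q) there: c:F, g:T. ✓
g: no successors, so <>[]<>(p -> q) fails. ✗
h: successors {d}; []<>(p -> q) there: d:T. ✓
Satisfying worlds: {f, h}.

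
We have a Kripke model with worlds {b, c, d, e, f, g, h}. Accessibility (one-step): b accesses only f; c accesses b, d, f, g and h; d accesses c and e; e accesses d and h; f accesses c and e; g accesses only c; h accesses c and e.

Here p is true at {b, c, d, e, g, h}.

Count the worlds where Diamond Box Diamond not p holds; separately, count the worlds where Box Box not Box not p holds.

For Diamond Box Diamond not p:
b: successors {f}; Box Diamond not p there: f:F. ✗
c: successors {b, d, f, g, h}; Box Diamond not p there: b:F, d:F, f:F, g:T, h:F. ✓
d: successors {c, e}; Box Diamond not p there: c:F, e:F. ✗
e: successors {d, h}; Box Diamond not p there: d:F, h:F. ✗
f: successors {c, e}; Box Diamond not p there: c:F, e:F. ✗
g: successors {c}; Box Diamond not p there: c:F. ✗
h: successors {c, e}; Box Diamond not p there: c:F, e:F. ✗
— 1 world.
For Box Box not Box not p:
b: successors {f}; Box not Box not p there: f:T. ✓
c: successors {b, d, f, g, h}; Box not Box not p there: b:T, d:T, f:T, g:T, h:T. ✓
d: successors {c, e}; Box not Box not p there: c:F, e:T. ✗
e: successors {d, h}; Box not Box not p there: d:T, h:T. ✓
f: successors {c, e}; Box not Box not p there: c:F, e:T. ✗
g: successors {c}; Box not Box not p there: c:F. ✗
h: successors {c, e}; Box not Box not p there: c:F, e:T. ✗
— 3 worlds.

1 and 3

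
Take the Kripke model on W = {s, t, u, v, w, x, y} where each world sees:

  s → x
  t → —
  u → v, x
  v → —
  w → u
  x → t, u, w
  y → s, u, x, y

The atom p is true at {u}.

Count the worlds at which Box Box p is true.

2

s: successors {x}; Box p there: x:F. ✗
t: no successors, so Box Box p holds vacuously. ✓
u: successors {v, x}; Box p there: v:T, x:F. ✗
v: no successors, so Box Box p holds vacuously. ✓
w: successors {u}; Box p there: u:F. ✗
x: successors {t, u, w}; Box p there: t:T, u:F, w:T. ✗
y: successors {s, u, x, y}; Box p there: s:F, u:F, x:F, y:F. ✗
Satisfying worlds: {t, v}.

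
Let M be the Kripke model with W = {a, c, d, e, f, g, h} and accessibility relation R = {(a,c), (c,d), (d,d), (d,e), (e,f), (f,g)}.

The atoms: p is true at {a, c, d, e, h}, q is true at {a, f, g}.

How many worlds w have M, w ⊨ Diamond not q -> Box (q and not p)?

a: Diamond not q is T, Box (q and not p) is F. ✗
c: Diamond not q is T, Box (q and not p) is F. ✗
d: Diamond not q is T, Box (q and not p) is F. ✗
e: Diamond not q is F, Box (q and not p) is T. ✓
f: Diamond not q is F, Box (q and not p) is T. ✓
g: Diamond not q is F, Box (q and not p) is T. ✓
h: Diamond not q is F, Box (q and not p) is T. ✓
Satisfying worlds: {e, f, g, h}.

4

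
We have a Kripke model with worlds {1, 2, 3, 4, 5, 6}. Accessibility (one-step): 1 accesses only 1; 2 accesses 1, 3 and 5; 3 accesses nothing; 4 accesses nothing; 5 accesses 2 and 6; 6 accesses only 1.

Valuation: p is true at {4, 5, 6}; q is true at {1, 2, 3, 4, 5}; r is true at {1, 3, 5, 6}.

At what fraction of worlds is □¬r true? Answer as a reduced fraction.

1/3

1: successors {1}; ¬r there: 1:F. ✗
2: successors {1, 3, 5}; ¬r there: 1:F, 3:F, 5:F. ✗
3: no successors, so □¬r holds vacuously. ✓
4: no successors, so □¬r holds vacuously. ✓
5: successors {2, 6}; ¬r there: 2:T, 6:F. ✗
6: successors {1}; ¬r there: 1:F. ✗
That's 2 of 6 worlds, so 2/6 = 1/3.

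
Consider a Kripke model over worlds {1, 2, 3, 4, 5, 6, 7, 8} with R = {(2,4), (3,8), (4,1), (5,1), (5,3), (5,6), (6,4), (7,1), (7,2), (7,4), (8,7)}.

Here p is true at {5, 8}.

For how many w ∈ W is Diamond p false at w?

7

1: no successors, so Diamond p fails. ✗
2: successors {4}; p there: 4:F. ✗
3: successors {8}; p there: 8:T. ✓
4: successors {1}; p there: 1:F. ✗
5: successors {1, 3, 6}; p there: 1:F, 3:F, 6:F. ✗
6: successors {4}; p there: 4:F. ✗
7: successors {1, 2, 4}; p there: 1:F, 2:F, 4:F. ✗
8: successors {7}; p there: 7:F. ✗
Satisfying worlds: {3}.
So Diamond p fails at the other 7 worlds.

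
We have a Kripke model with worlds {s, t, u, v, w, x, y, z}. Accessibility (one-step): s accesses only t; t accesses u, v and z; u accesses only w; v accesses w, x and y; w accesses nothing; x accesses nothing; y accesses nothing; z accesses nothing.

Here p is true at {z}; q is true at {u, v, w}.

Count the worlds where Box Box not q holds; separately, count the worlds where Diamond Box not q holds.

For Box Box not q:
s: successors {t}; Box not q there: t:F. ✗
t: successors {u, v, z}; Box not q there: u:F, v:F, z:T. ✗
u: successors {w}; Box not q there: w:T. ✓
v: successors {w, x, y}; Box not q there: w:T, x:T, y:T. ✓
w: no successors, so Box Box not q holds vacuously. ✓
x: no successors, so Box Box not q holds vacuously. ✓
y: no successors, so Box Box not q holds vacuously. ✓
z: no successors, so Box Box not q holds vacuously. ✓
— 6 worlds.
For Diamond Box not q:
s: successors {t}; Box not q there: t:F. ✗
t: successors {u, v, z}; Box not q there: u:F, v:F, z:T. ✓
u: successors {w}; Box not q there: w:T. ✓
v: successors {w, x, y}; Box not q there: w:T, x:T, y:T. ✓
w: no successors, so Diamond Box not q fails. ✗
x: no successors, so Diamond Box not q fails. ✗
y: no successors, so Diamond Box not q fails. ✗
z: no successors, so Diamond Box not q fails. ✗
— 3 worlds.

6 and 3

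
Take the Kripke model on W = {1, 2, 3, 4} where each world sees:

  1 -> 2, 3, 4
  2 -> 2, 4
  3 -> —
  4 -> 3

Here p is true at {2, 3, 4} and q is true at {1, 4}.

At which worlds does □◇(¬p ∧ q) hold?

{3}

1: successors {2, 3, 4}; ◇(¬p ∧ q) there: 2:F, 3:F, 4:F. ✗
2: successors {2, 4}; ◇(¬p ∧ q) there: 2:F, 4:F. ✗
3: no successors, so □◇(¬p ∧ q) holds vacuously. ✓
4: successors {3}; ◇(¬p ∧ q) there: 3:F. ✗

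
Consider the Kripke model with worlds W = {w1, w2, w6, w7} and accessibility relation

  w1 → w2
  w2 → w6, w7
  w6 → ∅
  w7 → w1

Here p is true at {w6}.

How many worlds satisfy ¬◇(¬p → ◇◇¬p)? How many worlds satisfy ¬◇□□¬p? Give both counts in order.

1 and 2

For ¬◇(¬p → ◇◇¬p):
w1: ◇(¬p → ◇◇¬p) is T. ✗
w2: ◇(¬p → ◇◇¬p) is T. ✗
w6: ◇(¬p → ◇◇¬p) is F. ✓
w7: ◇(¬p → ◇◇¬p) is T. ✗
— 1 world.
For ¬◇□□¬p:
w1: ◇□□¬p is T. ✗
w2: ◇□□¬p is T. ✗
w6: ◇□□¬p is F. ✓
w7: ◇□□¬p is F. ✓
— 2 worlds.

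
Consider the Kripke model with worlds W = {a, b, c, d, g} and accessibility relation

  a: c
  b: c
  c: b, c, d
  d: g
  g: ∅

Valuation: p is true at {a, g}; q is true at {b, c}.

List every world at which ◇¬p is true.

{a, b, c}

a: successors {c}; ¬p there: c:T. ✓
b: successors {c}; ¬p there: c:T. ✓
c: successors {b, c, d}; ¬p there: b:T, c:T, d:T. ✓
d: successors {g}; ¬p there: g:F. ✗
g: no successors, so ◇¬p fails. ✗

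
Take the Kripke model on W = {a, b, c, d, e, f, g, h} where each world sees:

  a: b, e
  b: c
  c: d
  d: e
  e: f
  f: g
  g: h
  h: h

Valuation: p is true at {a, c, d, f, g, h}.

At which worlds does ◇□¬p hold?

{c}

a: successors {b, e}; □¬p there: b:F, e:F. ✗
b: successors {c}; □¬p there: c:F. ✗
c: successors {d}; □¬p there: d:T. ✓
d: successors {e}; □¬p there: e:F. ✗
e: successors {f}; □¬p there: f:F. ✗
f: successors {g}; □¬p there: g:F. ✗
g: successors {h}; □¬p there: h:F. ✗
h: successors {h}; □¬p there: h:F. ✗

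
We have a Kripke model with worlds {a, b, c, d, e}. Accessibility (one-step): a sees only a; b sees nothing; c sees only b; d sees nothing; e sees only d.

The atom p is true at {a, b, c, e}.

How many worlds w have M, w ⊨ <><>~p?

0

a: successors {a}; <>~p there: a:F. ✗
b: no successors, so <><>~p fails. ✗
c: successors {b}; <>~p there: b:F. ✗
d: no successors, so <><>~p fails. ✗
e: successors {d}; <>~p there: d:F. ✗
Satisfying worlds: ∅.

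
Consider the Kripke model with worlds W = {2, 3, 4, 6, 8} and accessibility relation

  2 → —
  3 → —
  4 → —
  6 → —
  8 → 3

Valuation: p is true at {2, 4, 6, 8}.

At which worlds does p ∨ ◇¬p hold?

2: p is T, ◇¬p is F. ✓
3: p is F, ◇¬p is F. ✗
4: p is T, ◇¬p is F. ✓
6: p is T, ◇¬p is F. ✓
8: p is T, ◇¬p is T. ✓

{2, 4, 6, 8}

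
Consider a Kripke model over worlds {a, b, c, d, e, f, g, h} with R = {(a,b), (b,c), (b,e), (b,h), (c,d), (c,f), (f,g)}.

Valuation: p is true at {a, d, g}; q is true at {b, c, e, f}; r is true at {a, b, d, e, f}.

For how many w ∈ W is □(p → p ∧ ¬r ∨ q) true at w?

7

a: successors {b}; p → p ∧ ¬r ∨ q there: b:T. ✓
b: successors {c, e, h}; p → p ∧ ¬r ∨ q there: c:T, e:T, h:T. ✓
c: successors {d, f}; p → p ∧ ¬r ∨ q there: d:F, f:T. ✗
d: no successors, so □(p → p ∧ ¬r ∨ q) holds vacuously. ✓
e: no successors, so □(p → p ∧ ¬r ∨ q) holds vacuously. ✓
f: successors {g}; p → p ∧ ¬r ∨ q there: g:T. ✓
g: no successors, so □(p → p ∧ ¬r ∨ q) holds vacuously. ✓
h: no successors, so □(p → p ∧ ¬r ∨ q) holds vacuously. ✓
Satisfying worlds: {a, b, d, e, f, g, h}.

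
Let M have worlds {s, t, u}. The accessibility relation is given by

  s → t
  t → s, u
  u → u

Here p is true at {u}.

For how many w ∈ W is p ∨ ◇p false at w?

1

s: p is F, ◇p is F. ✗
t: p is F, ◇p is T. ✓
u: p is T, ◇p is T. ✓
Satisfying worlds: {t, u}.
So p ∨ ◇p fails at the other 1 world.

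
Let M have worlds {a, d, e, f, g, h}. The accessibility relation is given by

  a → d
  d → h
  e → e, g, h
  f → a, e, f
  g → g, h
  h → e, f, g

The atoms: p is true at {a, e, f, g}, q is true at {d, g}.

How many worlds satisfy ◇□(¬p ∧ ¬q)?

1

a: successors {d}; □(¬p ∧ ¬q) there: d:T. ✓
d: successors {h}; □(¬p ∧ ¬q) there: h:F. ✗
e: successors {e, g, h}; □(¬p ∧ ¬q) there: e:F, g:F, h:F. ✗
f: successors {a, e, f}; □(¬p ∧ ¬q) there: a:F, e:F, f:F. ✗
g: successors {g, h}; □(¬p ∧ ¬q) there: g:F, h:F. ✗
h: successors {e, f, g}; □(¬p ∧ ¬q) there: e:F, f:F, g:F. ✗
Satisfying worlds: {a}.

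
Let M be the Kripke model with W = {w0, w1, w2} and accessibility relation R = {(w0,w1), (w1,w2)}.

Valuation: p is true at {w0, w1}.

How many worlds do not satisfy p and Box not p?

2

w0: p is T, Box not p is F. ✗
w1: p is T, Box not p is T. ✓
w2: p is F, Box not p is T. ✗
Satisfying worlds: {w1}.
So p and Box not p fails at the other 2 worlds.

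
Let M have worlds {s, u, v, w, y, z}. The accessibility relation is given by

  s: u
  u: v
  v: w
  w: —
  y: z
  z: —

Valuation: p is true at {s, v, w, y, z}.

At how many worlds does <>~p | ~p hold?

s: <>~p is T, ~p is F. ✓
u: <>~p is F, ~p is T. ✓
v: <>~p is F, ~p is F. ✗
w: <>~p is F, ~p is F. ✗
y: <>~p is F, ~p is F. ✗
z: <>~p is F, ~p is F. ✗
Satisfying worlds: {s, u}.

2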